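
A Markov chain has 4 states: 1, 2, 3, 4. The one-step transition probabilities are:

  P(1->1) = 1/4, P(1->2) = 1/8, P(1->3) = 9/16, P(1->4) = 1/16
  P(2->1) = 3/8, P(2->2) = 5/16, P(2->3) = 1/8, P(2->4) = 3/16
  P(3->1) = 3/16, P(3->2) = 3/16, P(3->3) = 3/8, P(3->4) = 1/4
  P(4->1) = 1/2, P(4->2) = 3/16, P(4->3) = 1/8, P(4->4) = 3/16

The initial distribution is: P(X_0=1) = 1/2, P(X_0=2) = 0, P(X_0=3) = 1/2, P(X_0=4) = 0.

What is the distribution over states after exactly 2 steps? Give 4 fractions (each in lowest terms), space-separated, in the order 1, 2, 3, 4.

Answer: 143/512 99/512 173/512 97/512

Derivation:
Propagating the distribution step by step (d_{t+1} = d_t * P):
d_0 = (1=1/2, 2=0, 3=1/2, 4=0)
  d_1[1] = 1/2*1/4 + 0*3/8 + 1/2*3/16 + 0*1/2 = 7/32
  d_1[2] = 1/2*1/8 + 0*5/16 + 1/2*3/16 + 0*3/16 = 5/32
  d_1[3] = 1/2*9/16 + 0*1/8 + 1/2*3/8 + 0*1/8 = 15/32
  d_1[4] = 1/2*1/16 + 0*3/16 + 1/2*1/4 + 0*3/16 = 5/32
d_1 = (1=7/32, 2=5/32, 3=15/32, 4=5/32)
  d_2[1] = 7/32*1/4 + 5/32*3/8 + 15/32*3/16 + 5/32*1/2 = 143/512
  d_2[2] = 7/32*1/8 + 5/32*5/16 + 15/32*3/16 + 5/32*3/16 = 99/512
  d_2[3] = 7/32*9/16 + 5/32*1/8 + 15/32*3/8 + 5/32*1/8 = 173/512
  d_2[4] = 7/32*1/16 + 5/32*3/16 + 15/32*1/4 + 5/32*3/16 = 97/512
d_2 = (1=143/512, 2=99/512, 3=173/512, 4=97/512)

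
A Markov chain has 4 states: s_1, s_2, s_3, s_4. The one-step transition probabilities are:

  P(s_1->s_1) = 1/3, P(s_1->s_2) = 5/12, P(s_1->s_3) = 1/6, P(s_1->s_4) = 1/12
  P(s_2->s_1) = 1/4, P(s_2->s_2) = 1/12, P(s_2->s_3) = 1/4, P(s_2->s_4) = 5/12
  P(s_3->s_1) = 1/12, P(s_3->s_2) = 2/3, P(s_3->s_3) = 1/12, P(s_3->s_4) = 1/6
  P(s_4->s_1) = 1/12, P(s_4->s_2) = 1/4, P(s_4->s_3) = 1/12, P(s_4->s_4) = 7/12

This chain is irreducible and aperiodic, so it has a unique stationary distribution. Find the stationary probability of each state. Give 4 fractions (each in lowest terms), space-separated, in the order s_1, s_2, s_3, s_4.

Answer: 60/341 199/682 50/341 263/682

Derivation:
The stationary distribution satisfies pi = pi * P, i.e.:
  pi_s_1 = 1/3*pi_s_1 + 1/4*pi_s_2 + 1/12*pi_s_3 + 1/12*pi_s_4
  pi_s_2 = 5/12*pi_s_1 + 1/12*pi_s_2 + 2/3*pi_s_3 + 1/4*pi_s_4
  pi_s_3 = 1/6*pi_s_1 + 1/4*pi_s_2 + 1/12*pi_s_3 + 1/12*pi_s_4
  pi_s_4 = 1/12*pi_s_1 + 5/12*pi_s_2 + 1/6*pi_s_3 + 7/12*pi_s_4
with normalization: pi_s_1 + pi_s_2 + pi_s_3 + pi_s_4 = 1.

Using the first 3 balance equations plus normalization, the linear system A*pi = b is:
  [-2/3, 1/4, 1/12, 1/12] . pi = 0
  [5/12, -11/12, 2/3, 1/4] . pi = 0
  [1/6, 1/4, -11/12, 1/12] . pi = 0
  [1, 1, 1, 1] . pi = 1

Solving yields:
  pi_s_1 = 60/341
  pi_s_2 = 199/682
  pi_s_3 = 50/341
  pi_s_4 = 263/682

Verification (pi * P):
  60/341*1/3 + 199/682*1/4 + 50/341*1/12 + 263/682*1/12 = 60/341 = pi_s_1  (ok)
  60/341*5/12 + 199/682*1/12 + 50/341*2/3 + 263/682*1/4 = 199/682 = pi_s_2  (ok)
  60/341*1/6 + 199/682*1/4 + 50/341*1/12 + 263/682*1/12 = 50/341 = pi_s_3  (ok)
  60/341*1/12 + 199/682*5/12 + 50/341*1/6 + 263/682*7/12 = 263/682 = pi_s_4  (ok)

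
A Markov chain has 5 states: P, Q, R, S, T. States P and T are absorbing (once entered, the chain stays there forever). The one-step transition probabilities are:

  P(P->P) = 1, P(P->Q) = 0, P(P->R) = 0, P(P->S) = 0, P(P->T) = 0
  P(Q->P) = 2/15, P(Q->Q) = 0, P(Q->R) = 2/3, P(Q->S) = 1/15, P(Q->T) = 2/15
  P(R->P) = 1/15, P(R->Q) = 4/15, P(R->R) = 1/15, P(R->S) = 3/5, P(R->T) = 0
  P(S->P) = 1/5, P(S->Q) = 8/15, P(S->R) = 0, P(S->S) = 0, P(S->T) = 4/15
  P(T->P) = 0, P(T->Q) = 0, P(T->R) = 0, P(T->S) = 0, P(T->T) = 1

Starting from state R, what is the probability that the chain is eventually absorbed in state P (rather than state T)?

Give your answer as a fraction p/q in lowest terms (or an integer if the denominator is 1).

Let a_i = P(absorbed in P | start in state i).
Boundary conditions: a_P = 1, a_T = 0.
For each transient state i, a_i = sum_j P(i->j) * a_j:
  a_Q = 2/15*a_P + 0*a_Q + 2/3*a_R + 1/15*a_S + 2/15*a_T
  a_R = 1/15*a_P + 4/15*a_Q + 1/15*a_R + 3/5*a_S + 0*a_T
  a_S = 1/5*a_P + 8/15*a_Q + 0*a_R + 0*a_S + 4/15*a_T

Substituting a_P = 1 and a_T = 0, rearrange to (I - Q) a = r where r[i] = P(i -> P):
  [1, -2/3, -1/15] . (a_Q, a_R, a_S) = 2/15
  [-4/15, 14/15, -3/5] . (a_Q, a_R, a_S) = 1/15
  [-8/15, 0, 1] . (a_Q, a_R, a_S) = 1/5

Solving yields:
  a_Q = 441/859
  a_R = 449/859
  a_S = 407/859

Starting state is R, so the absorption probability is a_R = 449/859.

Answer: 449/859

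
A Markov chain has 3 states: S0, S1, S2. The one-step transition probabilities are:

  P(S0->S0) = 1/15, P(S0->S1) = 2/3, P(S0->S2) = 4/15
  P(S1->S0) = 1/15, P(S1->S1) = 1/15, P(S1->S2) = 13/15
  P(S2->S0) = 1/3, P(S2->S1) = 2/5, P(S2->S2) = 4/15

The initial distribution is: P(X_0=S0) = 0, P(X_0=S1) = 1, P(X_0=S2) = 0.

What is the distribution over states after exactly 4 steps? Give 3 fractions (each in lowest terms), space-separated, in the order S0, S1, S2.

Answer: 377/1875 607/1875 297/625

Derivation:
Propagating the distribution step by step (d_{t+1} = d_t * P):
d_0 = (S0=0, S1=1, S2=0)
  d_1[S0] = 0*1/15 + 1*1/15 + 0*1/3 = 1/15
  d_1[S1] = 0*2/3 + 1*1/15 + 0*2/5 = 1/15
  d_1[S2] = 0*4/15 + 1*13/15 + 0*4/15 = 13/15
d_1 = (S0=1/15, S1=1/15, S2=13/15)
  d_2[S0] = 1/15*1/15 + 1/15*1/15 + 13/15*1/3 = 67/225
  d_2[S1] = 1/15*2/3 + 1/15*1/15 + 13/15*2/5 = 89/225
  d_2[S2] = 1/15*4/15 + 1/15*13/15 + 13/15*4/15 = 23/75
d_2 = (S0=67/225, S1=89/225, S2=23/75)
  d_3[S0] = 67/225*1/15 + 89/225*1/15 + 23/75*1/3 = 167/1125
  d_3[S1] = 67/225*2/3 + 89/225*1/15 + 23/75*2/5 = 391/1125
  d_3[S2] = 67/225*4/15 + 89/225*13/15 + 23/75*4/15 = 63/125
d_3 = (S0=167/1125, S1=391/1125, S2=63/125)
  d_4[S0] = 167/1125*1/15 + 391/1125*1/15 + 63/125*1/3 = 377/1875
  d_4[S1] = 167/1125*2/3 + 391/1125*1/15 + 63/125*2/5 = 607/1875
  d_4[S2] = 167/1125*4/15 + 391/1125*13/15 + 63/125*4/15 = 297/625
d_4 = (S0=377/1875, S1=607/1875, S2=297/625)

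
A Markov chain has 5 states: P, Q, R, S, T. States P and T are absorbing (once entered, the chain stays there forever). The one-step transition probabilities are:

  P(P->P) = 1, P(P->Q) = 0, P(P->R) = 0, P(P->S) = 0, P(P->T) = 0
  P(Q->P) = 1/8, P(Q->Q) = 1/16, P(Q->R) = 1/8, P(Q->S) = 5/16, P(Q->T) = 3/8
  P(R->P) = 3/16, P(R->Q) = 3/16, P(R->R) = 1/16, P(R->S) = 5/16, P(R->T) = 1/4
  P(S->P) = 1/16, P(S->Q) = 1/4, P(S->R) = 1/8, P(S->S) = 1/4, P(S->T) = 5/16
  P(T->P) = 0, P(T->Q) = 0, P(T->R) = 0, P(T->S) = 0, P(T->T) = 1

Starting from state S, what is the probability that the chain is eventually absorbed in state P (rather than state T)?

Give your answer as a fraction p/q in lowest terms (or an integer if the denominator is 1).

Answer: 15/68

Derivation:
Let a_i = P(absorbed in P | start in state i).
Boundary conditions: a_P = 1, a_T = 0.
For each transient state i, a_i = sum_j P(i->j) * a_j:
  a_Q = 1/8*a_P + 1/16*a_Q + 1/8*a_R + 5/16*a_S + 3/8*a_T
  a_R = 3/16*a_P + 3/16*a_Q + 1/16*a_R + 5/16*a_S + 1/4*a_T
  a_S = 1/16*a_P + 1/4*a_Q + 1/8*a_R + 1/4*a_S + 5/16*a_T

Substituting a_P = 1 and a_T = 0, rearrange to (I - Q) a = r where r[i] = P(i -> P):
  [15/16, -1/8, -5/16] . (a_Q, a_R, a_S) = 1/8
  [-3/16, 15/16, -5/16] . (a_Q, a_R, a_S) = 3/16
  [-1/4, -1/8, 3/4] . (a_Q, a_R, a_S) = 1/16

Solving yields:
  a_Q = 1/4
  a_R = 11/34
  a_S = 15/68

Starting state is S, so the absorption probability is a_S = 15/68.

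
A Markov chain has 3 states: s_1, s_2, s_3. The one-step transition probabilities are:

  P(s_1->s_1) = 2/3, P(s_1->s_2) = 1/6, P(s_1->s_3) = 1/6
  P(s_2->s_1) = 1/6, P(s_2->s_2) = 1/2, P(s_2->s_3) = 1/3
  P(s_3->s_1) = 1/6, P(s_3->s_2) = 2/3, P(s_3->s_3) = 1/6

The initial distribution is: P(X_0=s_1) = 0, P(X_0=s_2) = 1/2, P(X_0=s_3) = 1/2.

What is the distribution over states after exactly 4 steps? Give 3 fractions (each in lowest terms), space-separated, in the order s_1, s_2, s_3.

Answer: 5/16 1151/2592 631/2592

Derivation:
Propagating the distribution step by step (d_{t+1} = d_t * P):
d_0 = (s_1=0, s_2=1/2, s_3=1/2)
  d_1[s_1] = 0*2/3 + 1/2*1/6 + 1/2*1/6 = 1/6
  d_1[s_2] = 0*1/6 + 1/2*1/2 + 1/2*2/3 = 7/12
  d_1[s_3] = 0*1/6 + 1/2*1/3 + 1/2*1/6 = 1/4
d_1 = (s_1=1/6, s_2=7/12, s_3=1/4)
  d_2[s_1] = 1/6*2/3 + 7/12*1/6 + 1/4*1/6 = 1/4
  d_2[s_2] = 1/6*1/6 + 7/12*1/2 + 1/4*2/3 = 35/72
  d_2[s_3] = 1/6*1/6 + 7/12*1/3 + 1/4*1/6 = 19/72
d_2 = (s_1=1/4, s_2=35/72, s_3=19/72)
  d_3[s_1] = 1/4*2/3 + 35/72*1/6 + 19/72*1/6 = 7/24
  d_3[s_2] = 1/4*1/6 + 35/72*1/2 + 19/72*2/3 = 199/432
  d_3[s_3] = 1/4*1/6 + 35/72*1/3 + 19/72*1/6 = 107/432
d_3 = (s_1=7/24, s_2=199/432, s_3=107/432)
  d_4[s_1] = 7/24*2/3 + 199/432*1/6 + 107/432*1/6 = 5/16
  d_4[s_2] = 7/24*1/6 + 199/432*1/2 + 107/432*2/3 = 1151/2592
  d_4[s_3] = 7/24*1/6 + 199/432*1/3 + 107/432*1/6 = 631/2592
d_4 = (s_1=5/16, s_2=1151/2592, s_3=631/2592)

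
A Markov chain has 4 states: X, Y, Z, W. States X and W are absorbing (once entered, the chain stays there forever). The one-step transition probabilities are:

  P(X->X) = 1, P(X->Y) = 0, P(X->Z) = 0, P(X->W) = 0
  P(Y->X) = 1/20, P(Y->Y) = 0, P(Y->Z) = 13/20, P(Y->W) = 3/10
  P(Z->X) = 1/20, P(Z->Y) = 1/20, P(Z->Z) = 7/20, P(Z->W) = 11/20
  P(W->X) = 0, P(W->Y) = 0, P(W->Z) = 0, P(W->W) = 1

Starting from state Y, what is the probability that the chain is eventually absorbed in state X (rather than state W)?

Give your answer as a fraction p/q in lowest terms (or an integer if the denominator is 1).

Let a_i = P(absorbed in X | start in state i).
Boundary conditions: a_X = 1, a_W = 0.
For each transient state i, a_i = sum_j P(i->j) * a_j:
  a_Y = 1/20*a_X + 0*a_Y + 13/20*a_Z + 3/10*a_W
  a_Z = 1/20*a_X + 1/20*a_Y + 7/20*a_Z + 11/20*a_W

Substituting a_X = 1 and a_W = 0, rearrange to (I - Q) a = r where r[i] = P(i -> X):
  [1, -13/20] . (a_Y, a_Z) = 1/20
  [-1/20, 13/20] . (a_Y, a_Z) = 1/20

Solving yields:
  a_Y = 2/19
  a_Z = 21/247

Starting state is Y, so the absorption probability is a_Y = 2/19.

Answer: 2/19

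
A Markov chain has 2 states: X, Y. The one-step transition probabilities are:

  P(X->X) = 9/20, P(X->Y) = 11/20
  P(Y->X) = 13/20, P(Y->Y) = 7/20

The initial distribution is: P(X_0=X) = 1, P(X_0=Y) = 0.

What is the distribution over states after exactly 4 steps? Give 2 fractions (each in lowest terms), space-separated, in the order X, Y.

Answer: 339/625 286/625

Derivation:
Propagating the distribution step by step (d_{t+1} = d_t * P):
d_0 = (X=1, Y=0)
  d_1[X] = 1*9/20 + 0*13/20 = 9/20
  d_1[Y] = 1*11/20 + 0*7/20 = 11/20
d_1 = (X=9/20, Y=11/20)
  d_2[X] = 9/20*9/20 + 11/20*13/20 = 14/25
  d_2[Y] = 9/20*11/20 + 11/20*7/20 = 11/25
d_2 = (X=14/25, Y=11/25)
  d_3[X] = 14/25*9/20 + 11/25*13/20 = 269/500
  d_3[Y] = 14/25*11/20 + 11/25*7/20 = 231/500
d_3 = (X=269/500, Y=231/500)
  d_4[X] = 269/500*9/20 + 231/500*13/20 = 339/625
  d_4[Y] = 269/500*11/20 + 231/500*7/20 = 286/625
d_4 = (X=339/625, Y=286/625)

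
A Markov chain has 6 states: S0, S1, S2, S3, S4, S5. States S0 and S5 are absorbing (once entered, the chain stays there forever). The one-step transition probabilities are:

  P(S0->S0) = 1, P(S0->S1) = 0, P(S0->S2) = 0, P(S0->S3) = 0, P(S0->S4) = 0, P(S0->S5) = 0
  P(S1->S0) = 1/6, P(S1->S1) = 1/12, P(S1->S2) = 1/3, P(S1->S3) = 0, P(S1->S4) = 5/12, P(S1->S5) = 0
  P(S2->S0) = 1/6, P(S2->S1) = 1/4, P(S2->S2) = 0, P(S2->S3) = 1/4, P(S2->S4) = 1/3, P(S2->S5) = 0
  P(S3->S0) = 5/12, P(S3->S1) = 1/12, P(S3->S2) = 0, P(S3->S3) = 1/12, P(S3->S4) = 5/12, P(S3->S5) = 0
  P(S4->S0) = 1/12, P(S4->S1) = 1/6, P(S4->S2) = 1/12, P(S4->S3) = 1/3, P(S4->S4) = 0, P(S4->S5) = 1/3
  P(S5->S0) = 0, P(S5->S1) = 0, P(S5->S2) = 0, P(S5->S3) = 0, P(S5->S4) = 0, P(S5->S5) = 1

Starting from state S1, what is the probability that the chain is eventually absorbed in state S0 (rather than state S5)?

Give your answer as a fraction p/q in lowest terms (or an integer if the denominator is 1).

Answer: 6787/10371

Derivation:
Let a_i = P(absorbed in S0 | start in state i).
Boundary conditions: a_S0 = 1, a_S5 = 0.
For each transient state i, a_i = sum_j P(i->j) * a_j:
  a_S1 = 1/6*a_S0 + 1/12*a_S1 + 1/3*a_S2 + 0*a_S3 + 5/12*a_S4 + 0*a_S5
  a_S2 = 1/6*a_S0 + 1/4*a_S1 + 0*a_S2 + 1/4*a_S3 + 1/3*a_S4 + 0*a_S5
  a_S3 = 5/12*a_S0 + 1/12*a_S1 + 0*a_S2 + 1/12*a_S3 + 5/12*a_S4 + 0*a_S5
  a_S4 = 1/12*a_S0 + 1/6*a_S1 + 1/12*a_S2 + 1/3*a_S3 + 0*a_S4 + 1/3*a_S5

Substituting a_S0 = 1 and a_S5 = 0, rearrange to (I - Q) a = r where r[i] = P(i -> S0):
  [11/12, -1/3, 0, -5/12] . (a_S1, a_S2, a_S3, a_S4) = 1/6
  [-1/4, 1, -1/4, -1/3] . (a_S1, a_S2, a_S3, a_S4) = 1/6
  [-1/12, 0, 11/12, -5/12] . (a_S1, a_S2, a_S3, a_S4) = 5/12
  [-1/6, -1/12, -1/3, 1] . (a_S1, a_S2, a_S3, a_S4) = 1/12

Solving yields:
  a_S1 = 6787/10371
  a_S2 = 7055/10371
  a_S3 = 7667/10371
  a_S4 = 1713/3457

Starting state is S1, so the absorption probability is a_S1 = 6787/10371.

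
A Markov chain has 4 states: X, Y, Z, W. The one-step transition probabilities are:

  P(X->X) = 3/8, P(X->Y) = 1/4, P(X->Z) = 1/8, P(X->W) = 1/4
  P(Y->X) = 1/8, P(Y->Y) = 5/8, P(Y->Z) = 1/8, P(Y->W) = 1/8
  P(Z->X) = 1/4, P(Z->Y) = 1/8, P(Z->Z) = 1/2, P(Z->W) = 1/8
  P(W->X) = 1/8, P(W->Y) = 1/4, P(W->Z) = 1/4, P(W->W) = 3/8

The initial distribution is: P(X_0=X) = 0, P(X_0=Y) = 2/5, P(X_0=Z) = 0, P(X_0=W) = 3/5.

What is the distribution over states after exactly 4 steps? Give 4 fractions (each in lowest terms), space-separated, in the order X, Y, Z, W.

Answer: 2097/10240 7283/20480 1227/5120 819/4096

Derivation:
Propagating the distribution step by step (d_{t+1} = d_t * P):
d_0 = (X=0, Y=2/5, Z=0, W=3/5)
  d_1[X] = 0*3/8 + 2/5*1/8 + 0*1/4 + 3/5*1/8 = 1/8
  d_1[Y] = 0*1/4 + 2/5*5/8 + 0*1/8 + 3/5*1/4 = 2/5
  d_1[Z] = 0*1/8 + 2/5*1/8 + 0*1/2 + 3/5*1/4 = 1/5
  d_1[W] = 0*1/4 + 2/5*1/8 + 0*1/8 + 3/5*3/8 = 11/40
d_1 = (X=1/8, Y=2/5, Z=1/5, W=11/40)
  d_2[X] = 1/8*3/8 + 2/5*1/8 + 1/5*1/4 + 11/40*1/8 = 29/160
  d_2[Y] = 1/8*1/4 + 2/5*5/8 + 1/5*1/8 + 11/40*1/4 = 3/8
  d_2[Z] = 1/8*1/8 + 2/5*1/8 + 1/5*1/2 + 11/40*1/4 = 15/64
  d_2[W] = 1/8*1/4 + 2/5*1/8 + 1/5*1/8 + 11/40*3/8 = 67/320
d_2 = (X=29/160, Y=3/8, Z=15/64, W=67/320)
  d_3[X] = 29/160*3/8 + 3/8*1/8 + 15/64*1/4 + 67/320*1/8 = 511/2560
  d_3[Y] = 29/160*1/4 + 3/8*5/8 + 15/64*1/8 + 67/320*1/4 = 185/512
  d_3[Z] = 29/160*1/8 + 3/8*1/8 + 15/64*1/2 + 67/320*1/4 = 153/640
  d_3[W] = 29/160*1/4 + 3/8*1/8 + 15/64*1/8 + 67/320*3/8 = 1/5
d_3 = (X=511/2560, Y=185/512, Z=153/640, W=1/5)
  d_4[X] = 511/2560*3/8 + 185/512*1/8 + 153/640*1/4 + 1/5*1/8 = 2097/10240
  d_4[Y] = 511/2560*1/4 + 185/512*5/8 + 153/640*1/8 + 1/5*1/4 = 7283/20480
  d_4[Z] = 511/2560*1/8 + 185/512*1/8 + 153/640*1/2 + 1/5*1/4 = 1227/5120
  d_4[W] = 511/2560*1/4 + 185/512*1/8 + 153/640*1/8 + 1/5*3/8 = 819/4096
d_4 = (X=2097/10240, Y=7283/20480, Z=1227/5120, W=819/4096)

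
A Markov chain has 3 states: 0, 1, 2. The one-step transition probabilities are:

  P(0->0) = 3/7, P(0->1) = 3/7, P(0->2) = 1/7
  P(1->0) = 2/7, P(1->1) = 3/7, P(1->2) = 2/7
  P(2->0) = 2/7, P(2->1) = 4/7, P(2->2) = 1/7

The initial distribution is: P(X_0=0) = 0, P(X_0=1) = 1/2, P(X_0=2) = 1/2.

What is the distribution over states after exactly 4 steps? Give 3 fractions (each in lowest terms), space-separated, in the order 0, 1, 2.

Answer: 800/2401 2201/4802 143/686

Derivation:
Propagating the distribution step by step (d_{t+1} = d_t * P):
d_0 = (0=0, 1=1/2, 2=1/2)
  d_1[0] = 0*3/7 + 1/2*2/7 + 1/2*2/7 = 2/7
  d_1[1] = 0*3/7 + 1/2*3/7 + 1/2*4/7 = 1/2
  d_1[2] = 0*1/7 + 1/2*2/7 + 1/2*1/7 = 3/14
d_1 = (0=2/7, 1=1/2, 2=3/14)
  d_2[0] = 2/7*3/7 + 1/2*2/7 + 3/14*2/7 = 16/49
  d_2[1] = 2/7*3/7 + 1/2*3/7 + 3/14*4/7 = 45/98
  d_2[2] = 2/7*1/7 + 1/2*2/7 + 3/14*1/7 = 3/14
d_2 = (0=16/49, 1=45/98, 2=3/14)
  d_3[0] = 16/49*3/7 + 45/98*2/7 + 3/14*2/7 = 114/343
  d_3[1] = 16/49*3/7 + 45/98*3/7 + 3/14*4/7 = 45/98
  d_3[2] = 16/49*1/7 + 45/98*2/7 + 3/14*1/7 = 143/686
d_3 = (0=114/343, 1=45/98, 2=143/686)
  d_4[0] = 114/343*3/7 + 45/98*2/7 + 143/686*2/7 = 800/2401
  d_4[1] = 114/343*3/7 + 45/98*3/7 + 143/686*4/7 = 2201/4802
  d_4[2] = 114/343*1/7 + 45/98*2/7 + 143/686*1/7 = 143/686
d_4 = (0=800/2401, 1=2201/4802, 2=143/686)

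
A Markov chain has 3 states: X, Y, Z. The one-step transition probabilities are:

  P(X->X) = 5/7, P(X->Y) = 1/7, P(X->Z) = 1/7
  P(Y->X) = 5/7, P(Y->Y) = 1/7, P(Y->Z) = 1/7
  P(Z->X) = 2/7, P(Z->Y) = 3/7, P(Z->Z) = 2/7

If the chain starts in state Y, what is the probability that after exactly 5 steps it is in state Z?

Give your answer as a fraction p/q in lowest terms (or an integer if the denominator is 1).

Computing P^5 by repeated multiplication:
P^1 =
  X: [5/7, 1/7, 1/7]
  Y: [5/7, 1/7, 1/7]
  Z: [2/7, 3/7, 2/7]
P^2 =
  X: [32/49, 9/49, 8/49]
  Y: [32/49, 9/49, 8/49]
  Z: [29/49, 11/49, 9/49]
P^3 =
  X: [221/343, 65/343, 57/343]
  Y: [221/343, 65/343, 57/343]
  Z: [218/343, 67/343, 58/343]
P^4 =
  X: [1544/2401, 457/2401, 400/2401]
  Y: [1544/2401, 457/2401, 400/2401]
  Z: [1541/2401, 459/2401, 401/2401]
P^5 =
  X: [10805/16807, 3201/16807, 2801/16807]
  Y: [10805/16807, 3201/16807, 2801/16807]
  Z: [10802/16807, 3203/16807, 2802/16807]

(P^5)[Y -> Z] = 2801/16807

Answer: 2801/16807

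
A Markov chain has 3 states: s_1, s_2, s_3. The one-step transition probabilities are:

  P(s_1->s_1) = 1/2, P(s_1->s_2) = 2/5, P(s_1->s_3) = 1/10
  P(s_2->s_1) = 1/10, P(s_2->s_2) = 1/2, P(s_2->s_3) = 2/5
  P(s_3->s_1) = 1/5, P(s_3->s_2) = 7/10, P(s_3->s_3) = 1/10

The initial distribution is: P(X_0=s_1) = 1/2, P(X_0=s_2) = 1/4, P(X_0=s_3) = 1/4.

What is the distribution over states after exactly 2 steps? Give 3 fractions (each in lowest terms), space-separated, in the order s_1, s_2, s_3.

Propagating the distribution step by step (d_{t+1} = d_t * P):
d_0 = (s_1=1/2, s_2=1/4, s_3=1/4)
  d_1[s_1] = 1/2*1/2 + 1/4*1/10 + 1/4*1/5 = 13/40
  d_1[s_2] = 1/2*2/5 + 1/4*1/2 + 1/4*7/10 = 1/2
  d_1[s_3] = 1/2*1/10 + 1/4*2/5 + 1/4*1/10 = 7/40
d_1 = (s_1=13/40, s_2=1/2, s_3=7/40)
  d_2[s_1] = 13/40*1/2 + 1/2*1/10 + 7/40*1/5 = 99/400
  d_2[s_2] = 13/40*2/5 + 1/2*1/2 + 7/40*7/10 = 201/400
  d_2[s_3] = 13/40*1/10 + 1/2*2/5 + 7/40*1/10 = 1/4
d_2 = (s_1=99/400, s_2=201/400, s_3=1/4)

Answer: 99/400 201/400 1/4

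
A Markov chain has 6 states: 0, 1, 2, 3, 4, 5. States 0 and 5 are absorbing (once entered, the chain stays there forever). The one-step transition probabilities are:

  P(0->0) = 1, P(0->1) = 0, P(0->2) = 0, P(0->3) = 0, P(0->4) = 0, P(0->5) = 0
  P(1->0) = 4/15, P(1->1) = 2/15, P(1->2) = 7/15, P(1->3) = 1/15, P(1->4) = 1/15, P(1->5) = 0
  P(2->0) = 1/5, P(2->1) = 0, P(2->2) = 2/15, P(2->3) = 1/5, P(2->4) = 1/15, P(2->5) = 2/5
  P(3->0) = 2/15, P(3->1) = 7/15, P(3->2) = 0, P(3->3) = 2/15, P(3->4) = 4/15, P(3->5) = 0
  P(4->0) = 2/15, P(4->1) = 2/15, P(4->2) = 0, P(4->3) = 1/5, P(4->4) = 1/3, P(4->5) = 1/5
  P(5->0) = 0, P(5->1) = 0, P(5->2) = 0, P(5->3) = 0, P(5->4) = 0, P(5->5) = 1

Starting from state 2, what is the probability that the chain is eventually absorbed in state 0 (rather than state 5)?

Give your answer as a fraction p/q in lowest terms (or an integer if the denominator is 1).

Answer: 2293/5450

Derivation:
Let a_i = P(absorbed in 0 | start in state i).
Boundary conditions: a_0 = 1, a_5 = 0.
For each transient state i, a_i = sum_j P(i->j) * a_j:
  a_1 = 4/15*a_0 + 2/15*a_1 + 7/15*a_2 + 1/15*a_3 + 1/15*a_4 + 0*a_5
  a_2 = 1/5*a_0 + 0*a_1 + 2/15*a_2 + 1/5*a_3 + 1/15*a_4 + 2/5*a_5
  a_3 = 2/15*a_0 + 7/15*a_1 + 0*a_2 + 2/15*a_3 + 4/15*a_4 + 0*a_5
  a_4 = 2/15*a_0 + 2/15*a_1 + 0*a_2 + 1/5*a_3 + 1/3*a_4 + 1/5*a_5

Substituting a_0 = 1 and a_5 = 0, rearrange to (I - Q) a = r where r[i] = P(i -> 0):
  [13/15, -7/15, -1/15, -1/15] . (a_1, a_2, a_3, a_4) = 4/15
  [0, 13/15, -1/5, -1/15] . (a_1, a_2, a_3, a_4) = 1/5
  [-7/15, 0, 13/15, -4/15] . (a_1, a_2, a_3, a_4) = 2/15
  [-2/15, 0, -1/5, 2/3] . (a_1, a_2, a_3, a_4) = 2/15

Solving yields:
  a_1 = 1701/2725
  a_2 = 2293/5450
  a_3 = 1771/2725
  a_4 = 2833/5450

Starting state is 2, so the absorption probability is a_2 = 2293/5450.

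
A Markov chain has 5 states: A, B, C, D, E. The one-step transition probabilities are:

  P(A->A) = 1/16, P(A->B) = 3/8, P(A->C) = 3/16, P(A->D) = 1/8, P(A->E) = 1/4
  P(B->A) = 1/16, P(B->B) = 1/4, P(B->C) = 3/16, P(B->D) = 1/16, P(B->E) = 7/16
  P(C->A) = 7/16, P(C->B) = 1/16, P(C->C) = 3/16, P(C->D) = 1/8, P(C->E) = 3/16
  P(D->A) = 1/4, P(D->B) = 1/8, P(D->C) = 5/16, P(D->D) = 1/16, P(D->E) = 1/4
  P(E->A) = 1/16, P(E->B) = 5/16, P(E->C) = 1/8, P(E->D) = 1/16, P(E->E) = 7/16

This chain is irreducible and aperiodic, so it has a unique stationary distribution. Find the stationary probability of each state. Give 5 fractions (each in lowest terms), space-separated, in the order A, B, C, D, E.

Answer: 9022/62689 15462/62689 11025/62689 5171/62689 22009/62689

Derivation:
The stationary distribution satisfies pi = pi * P, i.e.:
  pi_A = 1/16*pi_A + 1/16*pi_B + 7/16*pi_C + 1/4*pi_D + 1/16*pi_E
  pi_B = 3/8*pi_A + 1/4*pi_B + 1/16*pi_C + 1/8*pi_D + 5/16*pi_E
  pi_C = 3/16*pi_A + 3/16*pi_B + 3/16*pi_C + 5/16*pi_D + 1/8*pi_E
  pi_D = 1/8*pi_A + 1/16*pi_B + 1/8*pi_C + 1/16*pi_D + 1/16*pi_E
  pi_E = 1/4*pi_A + 7/16*pi_B + 3/16*pi_C + 1/4*pi_D + 7/16*pi_E
with normalization: pi_A + pi_B + pi_C + pi_D + pi_E = 1.

Using the first 4 balance equations plus normalization, the linear system A*pi = b is:
  [-15/16, 1/16, 7/16, 1/4, 1/16] . pi = 0
  [3/8, -3/4, 1/16, 1/8, 5/16] . pi = 0
  [3/16, 3/16, -13/16, 5/16, 1/8] . pi = 0
  [1/8, 1/16, 1/8, -15/16, 1/16] . pi = 0
  [1, 1, 1, 1, 1] . pi = 1

Solving yields:
  pi_A = 9022/62689
  pi_B = 15462/62689
  pi_C = 11025/62689
  pi_D = 5171/62689
  pi_E = 22009/62689

Verification (pi * P):
  9022/62689*1/16 + 15462/62689*1/16 + 11025/62689*7/16 + 5171/62689*1/4 + 22009/62689*1/16 = 9022/62689 = pi_A  (ok)
  9022/62689*3/8 + 15462/62689*1/4 + 11025/62689*1/16 + 5171/62689*1/8 + 22009/62689*5/16 = 15462/62689 = pi_B  (ok)
  9022/62689*3/16 + 15462/62689*3/16 + 11025/62689*3/16 + 5171/62689*5/16 + 22009/62689*1/8 = 11025/62689 = pi_C  (ok)
  9022/62689*1/8 + 15462/62689*1/16 + 11025/62689*1/8 + 5171/62689*1/16 + 22009/62689*1/16 = 5171/62689 = pi_D  (ok)
  9022/62689*1/4 + 15462/62689*7/16 + 11025/62689*3/16 + 5171/62689*1/4 + 22009/62689*7/16 = 22009/62689 = pi_E  (ok)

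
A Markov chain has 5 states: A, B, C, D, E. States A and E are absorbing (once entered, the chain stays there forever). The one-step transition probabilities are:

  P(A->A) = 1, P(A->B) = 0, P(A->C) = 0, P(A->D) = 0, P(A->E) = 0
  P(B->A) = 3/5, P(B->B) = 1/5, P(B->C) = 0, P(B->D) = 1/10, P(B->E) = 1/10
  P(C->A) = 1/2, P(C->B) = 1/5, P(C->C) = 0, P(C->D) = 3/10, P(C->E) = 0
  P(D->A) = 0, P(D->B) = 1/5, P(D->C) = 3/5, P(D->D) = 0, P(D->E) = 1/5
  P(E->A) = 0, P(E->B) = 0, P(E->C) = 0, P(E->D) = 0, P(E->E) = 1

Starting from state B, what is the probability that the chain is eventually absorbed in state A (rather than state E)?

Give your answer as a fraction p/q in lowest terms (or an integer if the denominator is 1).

Answer: 87/104

Derivation:
Let a_i = P(absorbed in A | start in state i).
Boundary conditions: a_A = 1, a_E = 0.
For each transient state i, a_i = sum_j P(i->j) * a_j:
  a_B = 3/5*a_A + 1/5*a_B + 0*a_C + 1/10*a_D + 1/10*a_E
  a_C = 1/2*a_A + 1/5*a_B + 0*a_C + 3/10*a_D + 0*a_E
  a_D = 0*a_A + 1/5*a_B + 3/5*a_C + 0*a_D + 1/5*a_E

Substituting a_A = 1 and a_E = 0, rearrange to (I - Q) a = r where r[i] = P(i -> A):
  [4/5, 0, -1/10] . (a_B, a_C, a_D) = 3/5
  [-1/5, 1, -3/10] . (a_B, a_C, a_D) = 1/2
  [-1/5, -3/5, 1] . (a_B, a_C, a_D) = 0

Solving yields:
  a_B = 87/104
  a_C = 7/8
  a_D = 9/13

Starting state is B, so the absorption probability is a_B = 87/104.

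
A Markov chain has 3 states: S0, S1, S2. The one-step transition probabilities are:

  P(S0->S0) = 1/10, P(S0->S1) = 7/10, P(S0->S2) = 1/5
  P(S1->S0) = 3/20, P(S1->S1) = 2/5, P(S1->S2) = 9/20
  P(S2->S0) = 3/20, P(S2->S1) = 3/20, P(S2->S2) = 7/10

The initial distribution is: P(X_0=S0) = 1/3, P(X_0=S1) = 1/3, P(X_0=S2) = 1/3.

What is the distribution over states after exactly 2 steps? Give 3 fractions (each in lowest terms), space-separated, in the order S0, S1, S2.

Answer: 43/300 131/400 127/240

Derivation:
Propagating the distribution step by step (d_{t+1} = d_t * P):
d_0 = (S0=1/3, S1=1/3, S2=1/3)
  d_1[S0] = 1/3*1/10 + 1/3*3/20 + 1/3*3/20 = 2/15
  d_1[S1] = 1/3*7/10 + 1/3*2/5 + 1/3*3/20 = 5/12
  d_1[S2] = 1/3*1/5 + 1/3*9/20 + 1/3*7/10 = 9/20
d_1 = (S0=2/15, S1=5/12, S2=9/20)
  d_2[S0] = 2/15*1/10 + 5/12*3/20 + 9/20*3/20 = 43/300
  d_2[S1] = 2/15*7/10 + 5/12*2/5 + 9/20*3/20 = 131/400
  d_2[S2] = 2/15*1/5 + 5/12*9/20 + 9/20*7/10 = 127/240
d_2 = (S0=43/300, S1=131/400, S2=127/240)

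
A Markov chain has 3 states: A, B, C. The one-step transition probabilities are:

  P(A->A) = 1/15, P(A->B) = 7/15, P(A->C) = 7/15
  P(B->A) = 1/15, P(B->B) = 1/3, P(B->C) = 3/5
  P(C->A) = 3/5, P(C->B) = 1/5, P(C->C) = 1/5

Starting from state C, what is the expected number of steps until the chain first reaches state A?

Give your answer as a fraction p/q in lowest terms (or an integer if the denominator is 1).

Answer: 65/31

Derivation:
Let h_i = expected steps to first reach A from state i.
Boundary: h_A = 0.
First-step equations for the other states:
  h_B = 1 + 1/15*h_A + 1/3*h_B + 3/5*h_C
  h_C = 1 + 3/5*h_A + 1/5*h_B + 1/5*h_C

Substituting h_A = 0 and rearranging gives the linear system (I - Q) h = 1:
  [2/3, -3/5] . (h_B, h_C) = 1
  [-1/5, 4/5] . (h_B, h_C) = 1

Solving yields:
  h_B = 105/31
  h_C = 65/31

Starting state is C, so the expected hitting time is h_C = 65/31.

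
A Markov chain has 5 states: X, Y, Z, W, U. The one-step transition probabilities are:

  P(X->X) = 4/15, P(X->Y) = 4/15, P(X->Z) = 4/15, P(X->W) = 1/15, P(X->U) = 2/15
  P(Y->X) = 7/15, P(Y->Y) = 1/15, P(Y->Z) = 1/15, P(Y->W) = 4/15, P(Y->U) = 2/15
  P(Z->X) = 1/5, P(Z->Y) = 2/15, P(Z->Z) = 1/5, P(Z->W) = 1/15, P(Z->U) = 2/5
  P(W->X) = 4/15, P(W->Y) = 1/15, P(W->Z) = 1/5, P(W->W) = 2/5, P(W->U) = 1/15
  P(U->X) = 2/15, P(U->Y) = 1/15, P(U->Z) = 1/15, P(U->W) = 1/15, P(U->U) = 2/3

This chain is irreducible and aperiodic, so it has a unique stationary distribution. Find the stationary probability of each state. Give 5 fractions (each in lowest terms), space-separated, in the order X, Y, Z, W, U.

Answer: 2629/11226 694/5613 569/3742 513/3742 1321/3742

Derivation:
The stationary distribution satisfies pi = pi * P, i.e.:
  pi_X = 4/15*pi_X + 7/15*pi_Y + 1/5*pi_Z + 4/15*pi_W + 2/15*pi_U
  pi_Y = 4/15*pi_X + 1/15*pi_Y + 2/15*pi_Z + 1/15*pi_W + 1/15*pi_U
  pi_Z = 4/15*pi_X + 1/15*pi_Y + 1/5*pi_Z + 1/5*pi_W + 1/15*pi_U
  pi_W = 1/15*pi_X + 4/15*pi_Y + 1/15*pi_Z + 2/5*pi_W + 1/15*pi_U
  pi_U = 2/15*pi_X + 2/15*pi_Y + 2/5*pi_Z + 1/15*pi_W + 2/3*pi_U
with normalization: pi_X + pi_Y + pi_Z + pi_W + pi_U = 1.

Using the first 4 balance equations plus normalization, the linear system A*pi = b is:
  [-11/15, 7/15, 1/5, 4/15, 2/15] . pi = 0
  [4/15, -14/15, 2/15, 1/15, 1/15] . pi = 0
  [4/15, 1/15, -4/5, 1/5, 1/15] . pi = 0
  [1/15, 4/15, 1/15, -3/5, 1/15] . pi = 0
  [1, 1, 1, 1, 1] . pi = 1

Solving yields:
  pi_X = 2629/11226
  pi_Y = 694/5613
  pi_Z = 569/3742
  pi_W = 513/3742
  pi_U = 1321/3742

Verification (pi * P):
  2629/11226*4/15 + 694/5613*7/15 + 569/3742*1/5 + 513/3742*4/15 + 1321/3742*2/15 = 2629/11226 = pi_X  (ok)
  2629/11226*4/15 + 694/5613*1/15 + 569/3742*2/15 + 513/3742*1/15 + 1321/3742*1/15 = 694/5613 = pi_Y  (ok)
  2629/11226*4/15 + 694/5613*1/15 + 569/3742*1/5 + 513/3742*1/5 + 1321/3742*1/15 = 569/3742 = pi_Z  (ok)
  2629/11226*1/15 + 694/5613*4/15 + 569/3742*1/15 + 513/3742*2/5 + 1321/3742*1/15 = 513/3742 = pi_W  (ok)
  2629/11226*2/15 + 694/5613*2/15 + 569/3742*2/5 + 513/3742*1/15 + 1321/3742*2/3 = 1321/3742 = pi_U  (ok)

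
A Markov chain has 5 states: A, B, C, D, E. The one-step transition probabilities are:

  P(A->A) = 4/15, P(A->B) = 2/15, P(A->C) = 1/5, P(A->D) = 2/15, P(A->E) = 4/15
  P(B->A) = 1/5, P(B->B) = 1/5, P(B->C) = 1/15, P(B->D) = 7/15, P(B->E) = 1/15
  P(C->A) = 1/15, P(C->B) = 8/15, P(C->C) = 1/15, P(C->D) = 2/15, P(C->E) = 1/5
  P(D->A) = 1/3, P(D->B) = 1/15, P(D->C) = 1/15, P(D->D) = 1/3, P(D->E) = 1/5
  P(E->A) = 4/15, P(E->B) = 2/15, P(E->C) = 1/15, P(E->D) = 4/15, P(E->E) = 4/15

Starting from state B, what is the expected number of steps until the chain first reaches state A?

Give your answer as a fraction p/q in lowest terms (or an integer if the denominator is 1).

Answer: 5250/1313

Derivation:
Let h_i = expected steps to first reach A from state i.
Boundary: h_A = 0.
First-step equations for the other states:
  h_B = 1 + 1/5*h_A + 1/5*h_B + 1/15*h_C + 7/15*h_D + 1/15*h_E
  h_C = 1 + 1/15*h_A + 8/15*h_B + 1/15*h_C + 2/15*h_D + 1/5*h_E
  h_D = 1 + 1/3*h_A + 1/15*h_B + 1/15*h_C + 1/3*h_D + 1/5*h_E
  h_E = 1 + 4/15*h_A + 2/15*h_B + 1/15*h_C + 4/15*h_D + 4/15*h_E

Substituting h_A = 0 and rearranging gives the linear system (I - Q) h = 1:
  [4/5, -1/15, -7/15, -1/15] . (h_B, h_C, h_D, h_E) = 1
  [-8/15, 14/15, -2/15, -1/5] . (h_B, h_C, h_D, h_E) = 1
  [-1/15, -1/15, 2/3, -1/5] . (h_B, h_C, h_D, h_E) = 1
  [-2/15, -1/15, -4/15, 11/15] . (h_B, h_C, h_D, h_E) = 1

Solving yields:
  h_B = 5250/1313
  h_C = 6130/1313
  h_D = 4600/1313
  h_E = 4975/1313

Starting state is B, so the expected hitting time is h_B = 5250/1313.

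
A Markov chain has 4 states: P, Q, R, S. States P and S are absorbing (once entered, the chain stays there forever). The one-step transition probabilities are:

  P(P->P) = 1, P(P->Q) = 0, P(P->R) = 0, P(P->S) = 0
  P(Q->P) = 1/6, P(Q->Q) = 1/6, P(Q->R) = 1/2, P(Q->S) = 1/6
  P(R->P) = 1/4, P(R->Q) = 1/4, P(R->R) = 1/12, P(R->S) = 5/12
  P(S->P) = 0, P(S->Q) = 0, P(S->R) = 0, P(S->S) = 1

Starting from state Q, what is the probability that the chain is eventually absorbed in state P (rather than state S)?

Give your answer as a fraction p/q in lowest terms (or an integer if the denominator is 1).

Let a_i = P(absorbed in P | start in state i).
Boundary conditions: a_P = 1, a_S = 0.
For each transient state i, a_i = sum_j P(i->j) * a_j:
  a_Q = 1/6*a_P + 1/6*a_Q + 1/2*a_R + 1/6*a_S
  a_R = 1/4*a_P + 1/4*a_Q + 1/12*a_R + 5/12*a_S

Substituting a_P = 1 and a_S = 0, rearrange to (I - Q) a = r where r[i] = P(i -> P):
  [5/6, -1/2] . (a_Q, a_R) = 1/6
  [-1/4, 11/12] . (a_Q, a_R) = 1/4

Solving yields:
  a_Q = 10/23
  a_R = 9/23

Starting state is Q, so the absorption probability is a_Q = 10/23.

Answer: 10/23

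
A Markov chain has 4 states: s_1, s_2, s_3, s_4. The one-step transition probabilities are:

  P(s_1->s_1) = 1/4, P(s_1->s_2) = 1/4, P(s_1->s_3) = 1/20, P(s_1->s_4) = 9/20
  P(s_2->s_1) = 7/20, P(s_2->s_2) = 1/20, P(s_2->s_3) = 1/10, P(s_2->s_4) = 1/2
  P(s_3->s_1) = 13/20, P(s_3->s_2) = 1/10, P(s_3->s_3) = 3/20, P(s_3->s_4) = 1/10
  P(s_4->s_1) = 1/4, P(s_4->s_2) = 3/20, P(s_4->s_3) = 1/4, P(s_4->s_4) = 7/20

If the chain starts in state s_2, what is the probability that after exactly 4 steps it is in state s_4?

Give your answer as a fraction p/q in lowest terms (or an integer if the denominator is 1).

Computing P^4 by repeated multiplication:
P^1 =
  s_1: [1/4, 1/4, 1/20, 9/20]
  s_2: [7/20, 1/20, 1/10, 1/2]
  s_3: [13/20, 1/10, 3/20, 1/10]
  s_4: [1/4, 3/20, 1/4, 7/20]
P^2 =
  s_1: [59/200, 59/400, 63/400, 2/5]
  s_2: [59/200, 7/40, 13/80, 147/400]
  s_3: [8/25, 79/400, 9/100, 157/400]
  s_4: [73/200, 59/400, 61/400, 67/200]
P^3 =
  s_1: [1311/4000, 251/1600, 49/320, 1449/4000]
  s_2: [133/400, 1231/8000, 297/2000, 2921/8000]
  s_3: [1223/4000, 631/4000, 1179/8000, 3113/8000]
  s_4: [1303/4000, 1313/8000, 1117/8000, 741/2000]
P^4 =
  s_1: [5231/16000, 25509/160000, 23297/160000, 14721/40000]
  s_2: [25983/80000, 2567/16000, 23291/160000, 59073/160000]
  s_3: [12989/40000, 25189/160000, 3009/20000, 58783/160000]
  s_4: [25781/80000, 25469/160000, 23403/160000, 29783/80000]

(P^4)[s_2 -> s_4] = 59073/160000

Answer: 59073/160000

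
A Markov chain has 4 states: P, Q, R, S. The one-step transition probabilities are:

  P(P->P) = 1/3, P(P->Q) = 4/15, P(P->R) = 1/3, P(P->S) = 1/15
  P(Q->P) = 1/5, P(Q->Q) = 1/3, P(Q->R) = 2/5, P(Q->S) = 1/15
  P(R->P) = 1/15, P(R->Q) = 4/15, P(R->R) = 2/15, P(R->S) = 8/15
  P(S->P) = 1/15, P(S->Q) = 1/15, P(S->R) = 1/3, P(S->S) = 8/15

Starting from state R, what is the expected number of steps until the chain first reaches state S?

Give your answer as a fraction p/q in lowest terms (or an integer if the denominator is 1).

Answer: 3

Derivation:
Let h_i = expected steps to first reach S from state i.
Boundary: h_S = 0.
First-step equations for the other states:
  h_P = 1 + 1/3*h_P + 4/15*h_Q + 1/3*h_R + 1/15*h_S
  h_Q = 1 + 1/5*h_P + 1/3*h_Q + 2/5*h_R + 1/15*h_S
  h_R = 1 + 1/15*h_P + 4/15*h_Q + 2/15*h_R + 8/15*h_S

Substituting h_S = 0 and rearranging gives the linear system (I - Q) h = 1:
  [2/3, -4/15, -1/3] . (h_P, h_Q, h_R) = 1
  [-1/5, 2/3, -2/5] . (h_P, h_Q, h_R) = 1
  [-1/15, -4/15, 13/15] . (h_P, h_Q, h_R) = 1

Solving yields:
  h_P = 54/11
  h_Q = 105/22
  h_R = 3

Starting state is R, so the expected hitting time is h_R = 3.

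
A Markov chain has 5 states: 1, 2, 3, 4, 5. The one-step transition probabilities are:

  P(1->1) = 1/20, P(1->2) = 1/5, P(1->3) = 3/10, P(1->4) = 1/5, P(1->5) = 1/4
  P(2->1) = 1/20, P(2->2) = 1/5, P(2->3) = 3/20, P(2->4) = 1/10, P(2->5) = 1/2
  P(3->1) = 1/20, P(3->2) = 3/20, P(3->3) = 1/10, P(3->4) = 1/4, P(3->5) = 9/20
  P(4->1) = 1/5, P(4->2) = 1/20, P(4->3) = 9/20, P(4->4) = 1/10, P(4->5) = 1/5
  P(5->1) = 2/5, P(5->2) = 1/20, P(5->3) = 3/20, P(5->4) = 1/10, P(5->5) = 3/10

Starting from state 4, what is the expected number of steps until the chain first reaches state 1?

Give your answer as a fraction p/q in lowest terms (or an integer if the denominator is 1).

Let h_i = expected steps to first reach 1 from state i.
Boundary: h_1 = 0.
First-step equations for the other states:
  h_2 = 1 + 1/20*h_1 + 1/5*h_2 + 3/20*h_3 + 1/10*h_4 + 1/2*h_5
  h_3 = 1 + 1/20*h_1 + 3/20*h_2 + 1/10*h_3 + 1/4*h_4 + 9/20*h_5
  h_4 = 1 + 1/5*h_1 + 1/20*h_2 + 9/20*h_3 + 1/10*h_4 + 1/5*h_5
  h_5 = 1 + 2/5*h_1 + 1/20*h_2 + 3/20*h_3 + 1/10*h_4 + 3/10*h_5

Substituting h_1 = 0 and rearranging gives the linear system (I - Q) h = 1:
  [4/5, -3/20, -1/10, -1/2] . (h_2, h_3, h_4, h_5) = 1
  [-3/20, 9/10, -1/4, -9/20] . (h_2, h_3, h_4, h_5) = 1
  [-1/20, -9/20, 9/10, -1/5] . (h_2, h_3, h_4, h_5) = 1
  [-1/20, -3/20, -1/10, 7/10] . (h_2, h_3, h_4, h_5) = 1

Solving yields:
  h_2 = 32160/6469
  h_3 = 96980/19407
  h_4 = 30200/6469
  h_5 = 22780/6469

Starting state is 4, so the expected hitting time is h_4 = 30200/6469.

Answer: 30200/6469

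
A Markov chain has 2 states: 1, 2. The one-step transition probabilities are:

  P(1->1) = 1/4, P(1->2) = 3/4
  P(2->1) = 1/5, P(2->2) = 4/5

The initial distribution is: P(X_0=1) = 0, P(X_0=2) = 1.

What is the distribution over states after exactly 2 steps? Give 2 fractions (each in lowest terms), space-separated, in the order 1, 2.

Answer: 21/100 79/100

Derivation:
Propagating the distribution step by step (d_{t+1} = d_t * P):
d_0 = (1=0, 2=1)
  d_1[1] = 0*1/4 + 1*1/5 = 1/5
  d_1[2] = 0*3/4 + 1*4/5 = 4/5
d_1 = (1=1/5, 2=4/5)
  d_2[1] = 1/5*1/4 + 4/5*1/5 = 21/100
  d_2[2] = 1/5*3/4 + 4/5*4/5 = 79/100
d_2 = (1=21/100, 2=79/100)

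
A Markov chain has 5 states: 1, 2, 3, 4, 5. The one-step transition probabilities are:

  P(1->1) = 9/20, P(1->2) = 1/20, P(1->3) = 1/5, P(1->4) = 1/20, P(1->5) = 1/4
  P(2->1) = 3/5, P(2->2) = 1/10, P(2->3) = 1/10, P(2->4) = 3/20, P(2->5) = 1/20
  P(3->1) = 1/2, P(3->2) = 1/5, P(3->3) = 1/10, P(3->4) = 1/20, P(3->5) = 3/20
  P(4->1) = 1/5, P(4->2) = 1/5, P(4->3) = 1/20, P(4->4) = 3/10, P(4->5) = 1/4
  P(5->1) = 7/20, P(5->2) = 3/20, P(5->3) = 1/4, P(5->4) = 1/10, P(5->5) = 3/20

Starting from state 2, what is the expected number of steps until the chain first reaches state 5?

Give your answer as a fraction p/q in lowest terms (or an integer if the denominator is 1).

Answer: 6245/1122

Derivation:
Let h_i = expected steps to first reach 5 from state i.
Boundary: h_5 = 0.
First-step equations for the other states:
  h_1 = 1 + 9/20*h_1 + 1/20*h_2 + 1/5*h_3 + 1/20*h_4 + 1/4*h_5
  h_2 = 1 + 3/5*h_1 + 1/10*h_2 + 1/10*h_3 + 3/20*h_4 + 1/20*h_5
  h_3 = 1 + 1/2*h_1 + 1/5*h_2 + 1/10*h_3 + 1/20*h_4 + 3/20*h_5
  h_4 = 1 + 1/5*h_1 + 1/5*h_2 + 1/20*h_3 + 3/10*h_4 + 1/4*h_5

Substituting h_5 = 0 and rearranging gives the linear system (I - Q) h = 1:
  [11/20, -1/20, -1/5, -1/20] . (h_1, h_2, h_3, h_4) = 1
  [-3/5, 9/10, -1/10, -3/20] . (h_1, h_2, h_3, h_4) = 1
  [-1/2, -1/5, 9/10, -1/20] . (h_1, h_2, h_3, h_4) = 1
  [-1/5, -1/5, -1/20, 7/10] . (h_1, h_2, h_3, h_4) = 1

Solving yields:
  h_1 = 1735/374
  h_2 = 6245/1122
  h_3 = 970/187
  h_4 = 2645/561

Starting state is 2, so the expected hitting time is h_2 = 6245/1122.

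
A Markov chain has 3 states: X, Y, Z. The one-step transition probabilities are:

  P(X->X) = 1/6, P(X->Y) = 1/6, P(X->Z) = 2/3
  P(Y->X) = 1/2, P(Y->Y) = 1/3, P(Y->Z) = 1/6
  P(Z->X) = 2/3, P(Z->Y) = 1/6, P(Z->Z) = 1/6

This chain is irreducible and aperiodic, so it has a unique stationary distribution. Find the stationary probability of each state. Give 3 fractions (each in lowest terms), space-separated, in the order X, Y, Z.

The stationary distribution satisfies pi = pi * P, i.e.:
  pi_X = 1/6*pi_X + 1/2*pi_Y + 2/3*pi_Z
  pi_Y = 1/6*pi_X + 1/3*pi_Y + 1/6*pi_Z
  pi_Z = 2/3*pi_X + 1/6*pi_Y + 1/6*pi_Z
with normalization: pi_X + pi_Y + pi_Z = 1.

Using the first 2 balance equations plus normalization, the linear system A*pi = b is:
  [-5/6, 1/2, 2/3] . pi = 0
  [1/6, -2/3, 1/6] . pi = 0
  [1, 1, 1] . pi = 1

Solving yields:
  pi_X = 19/45
  pi_Y = 1/5
  pi_Z = 17/45

Verification (pi * P):
  19/45*1/6 + 1/5*1/2 + 17/45*2/3 = 19/45 = pi_X  (ok)
  19/45*1/6 + 1/5*1/3 + 17/45*1/6 = 1/5 = pi_Y  (ok)
  19/45*2/3 + 1/5*1/6 + 17/45*1/6 = 17/45 = pi_Z  (ok)

Answer: 19/45 1/5 17/45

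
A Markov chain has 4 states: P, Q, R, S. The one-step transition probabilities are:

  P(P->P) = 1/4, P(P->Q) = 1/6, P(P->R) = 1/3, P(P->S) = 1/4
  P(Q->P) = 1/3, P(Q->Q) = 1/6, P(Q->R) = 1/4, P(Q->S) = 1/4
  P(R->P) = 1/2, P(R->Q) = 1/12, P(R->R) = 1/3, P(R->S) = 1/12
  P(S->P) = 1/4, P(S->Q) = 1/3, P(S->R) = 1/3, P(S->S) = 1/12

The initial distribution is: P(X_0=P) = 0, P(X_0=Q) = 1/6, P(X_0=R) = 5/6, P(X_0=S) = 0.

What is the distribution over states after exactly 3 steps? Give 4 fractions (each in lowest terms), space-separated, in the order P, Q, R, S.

Propagating the distribution step by step (d_{t+1} = d_t * P):
d_0 = (P=0, Q=1/6, R=5/6, S=0)
  d_1[P] = 0*1/4 + 1/6*1/3 + 5/6*1/2 + 0*1/4 = 17/36
  d_1[Q] = 0*1/6 + 1/6*1/6 + 5/6*1/12 + 0*1/3 = 7/72
  d_1[R] = 0*1/3 + 1/6*1/4 + 5/6*1/3 + 0*1/3 = 23/72
  d_1[S] = 0*1/4 + 1/6*1/4 + 5/6*1/12 + 0*1/12 = 1/9
d_1 = (P=17/36, Q=7/72, R=23/72, S=1/9)
  d_2[P] = 17/36*1/4 + 7/72*1/3 + 23/72*1/2 + 1/9*1/4 = 73/216
  d_2[Q] = 17/36*1/6 + 7/72*1/6 + 23/72*1/12 + 1/9*1/3 = 137/864
  d_2[R] = 17/36*1/3 + 7/72*1/4 + 23/72*1/3 + 1/9*1/3 = 281/864
  d_2[S] = 17/36*1/4 + 7/72*1/4 + 23/72*1/12 + 1/9*1/12 = 77/432
d_2 = (P=73/216, Q=137/864, R=281/864, S=77/432)
  d_3[P] = 73/216*1/4 + 137/864*1/3 + 281/864*1/2 + 77/432*1/4 = 893/2592
  d_3[Q] = 73/216*1/6 + 137/864*1/6 + 281/864*1/12 + 77/432*1/3 = 65/384
  d_3[R] = 73/216*1/3 + 137/864*1/4 + 281/864*1/3 + 77/432*1/3 = 3319/10368
  d_3[S] = 73/216*1/4 + 137/864*1/4 + 281/864*1/12 + 77/432*1/12 = 287/1728
d_3 = (P=893/2592, Q=65/384, R=3319/10368, S=287/1728)

Answer: 893/2592 65/384 3319/10368 287/1728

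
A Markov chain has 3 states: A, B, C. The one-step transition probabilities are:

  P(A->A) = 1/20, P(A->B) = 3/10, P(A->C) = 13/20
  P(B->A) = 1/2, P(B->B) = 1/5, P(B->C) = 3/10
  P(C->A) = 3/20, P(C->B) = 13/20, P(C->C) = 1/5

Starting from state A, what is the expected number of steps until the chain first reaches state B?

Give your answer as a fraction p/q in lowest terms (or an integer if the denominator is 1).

Answer: 116/53

Derivation:
Let h_i = expected steps to first reach B from state i.
Boundary: h_B = 0.
First-step equations for the other states:
  h_A = 1 + 1/20*h_A + 3/10*h_B + 13/20*h_C
  h_C = 1 + 3/20*h_A + 13/20*h_B + 1/5*h_C

Substituting h_B = 0 and rearranging gives the linear system (I - Q) h = 1:
  [19/20, -13/20] . (h_A, h_C) = 1
  [-3/20, 4/5] . (h_A, h_C) = 1

Solving yields:
  h_A = 116/53
  h_C = 88/53

Starting state is A, so the expected hitting time is h_A = 116/53.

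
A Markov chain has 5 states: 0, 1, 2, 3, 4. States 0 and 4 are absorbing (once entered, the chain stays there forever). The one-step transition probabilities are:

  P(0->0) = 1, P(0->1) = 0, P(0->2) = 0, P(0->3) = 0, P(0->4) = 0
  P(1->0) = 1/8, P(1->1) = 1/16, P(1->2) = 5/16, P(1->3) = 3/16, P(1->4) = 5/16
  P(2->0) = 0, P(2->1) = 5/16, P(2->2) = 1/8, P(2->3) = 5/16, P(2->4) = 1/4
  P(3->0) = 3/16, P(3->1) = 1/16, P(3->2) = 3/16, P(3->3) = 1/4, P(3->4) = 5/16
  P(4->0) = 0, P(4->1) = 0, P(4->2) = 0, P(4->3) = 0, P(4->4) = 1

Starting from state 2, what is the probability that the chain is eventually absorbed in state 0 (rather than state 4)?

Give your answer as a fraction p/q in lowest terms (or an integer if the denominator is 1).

Answer: 400/1883

Derivation:
Let a_i = P(absorbed in 0 | start in state i).
Boundary conditions: a_0 = 1, a_4 = 0.
For each transient state i, a_i = sum_j P(i->j) * a_j:
  a_1 = 1/8*a_0 + 1/16*a_1 + 5/16*a_2 + 3/16*a_3 + 5/16*a_4
  a_2 = 0*a_0 + 5/16*a_1 + 1/8*a_2 + 5/16*a_3 + 1/4*a_4
  a_3 = 3/16*a_0 + 1/16*a_1 + 3/16*a_2 + 1/4*a_3 + 5/16*a_4

Substituting a_0 = 1 and a_4 = 0, rearrange to (I - Q) a = r where r[i] = P(i -> 0):
  [15/16, -5/16, -3/16] . (a_1, a_2, a_3) = 1/8
  [-5/16, 7/8, -5/16] . (a_1, a_2, a_3) = 0
  [-1/16, -3/16, 3/4] . (a_1, a_2, a_3) = 3/16

Solving yields:
  a_1 = 507/1883
  a_2 = 400/1883
  a_3 = 613/1883

Starting state is 2, so the absorption probability is a_2 = 400/1883.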